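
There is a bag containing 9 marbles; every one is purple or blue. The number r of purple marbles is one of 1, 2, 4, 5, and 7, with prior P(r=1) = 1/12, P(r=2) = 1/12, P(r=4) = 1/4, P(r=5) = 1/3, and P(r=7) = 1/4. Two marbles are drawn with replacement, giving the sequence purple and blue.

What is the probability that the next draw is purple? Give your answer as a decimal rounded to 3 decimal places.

The likelihood of the observed sequence under each hypothesis: P(data | r = 1) = (1/9)(8/9) = 8/81; P(data | r = 2) = (2/9)(7/9) = 14/81; P(data | r = 4) = (4/9)(5/9) = 20/81; P(data | r = 5) = (5/9)(4/9) = 20/81; P(data | r = 7) = (7/9)(2/9) = 14/81.
Weighting by the prior gives 1/12 · 8/81 = 2/243, 1/12 · 14/81 = 7/486, 1/4 · 20/81 = 5/81, 1/3 · 20/81 = 20/243, 1/4 · 14/81 = 7/162; these sum to 17/81.
Normalising, the posterior is P(r = 1 | data) = 2/51, P(r = 2 | data) = 7/102, P(r = 4 | data) = 5/17, P(r = 5 | data) = 20/51, P(r = 7 | data) = 7/34.
So P(purple next | data) = Σ P(purple next | H) P(H | data) = (1/9)(2/51) + (2/9)(7/102) + (4/9)(5/17) + (5/9)(20/51) + (7/9)(7/34) = 485/918.

0.528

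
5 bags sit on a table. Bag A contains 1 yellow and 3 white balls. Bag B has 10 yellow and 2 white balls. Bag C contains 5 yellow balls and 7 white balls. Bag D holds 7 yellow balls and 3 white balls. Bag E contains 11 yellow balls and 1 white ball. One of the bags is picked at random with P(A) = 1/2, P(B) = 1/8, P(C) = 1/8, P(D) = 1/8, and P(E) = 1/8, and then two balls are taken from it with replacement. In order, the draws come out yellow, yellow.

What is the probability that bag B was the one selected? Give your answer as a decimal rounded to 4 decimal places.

0.2836

The likelihood of the observed sequence under each hypothesis: P(data | bag A) = (1/4)(1/4) = 0.0625; P(data | bag B) = (10/12)(10/12) = 0.69444; P(data | bag C) = (5/12)(5/12) = 0.17361; P(data | bag D) = (7/10)(7/10) = 0.49; P(data | bag E) = (11/12)(11/12) = 0.84028.
The prior-weighted likelihoods are 1/2 · 0.0625 = 0.03125, 1/8 · 0.69444 = 0.086806, 1/8 · 0.17361 = 0.021701, 1/8 · 0.49 = 0.06125, 1/8 · 0.84028 = 0.10503; summing to 0.30604.
Hence P(bag B | data) = (0.086806) / (0.30604) = 0.28364.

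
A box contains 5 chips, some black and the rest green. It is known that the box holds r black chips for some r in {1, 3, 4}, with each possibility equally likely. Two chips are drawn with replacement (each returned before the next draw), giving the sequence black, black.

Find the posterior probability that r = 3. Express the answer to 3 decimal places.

0.346

Compute the likelihood of the observed sequence for each case: P(data | r = 1) = (1/5)(1/5) = 1/25; P(data | r = 3) = (3/5)(3/5) = 9/25; P(data | r = 4) = (4/5)(4/5) = 16/25.
Multiplying each by its prior: 1/3 · 1/25 = 1/75, 1/3 · 9/25 = 3/25, 1/3 · 16/25 = 16/75; summing to 26/75.
Therefore the posterior P(r = 3 | data) = (3/25) / (26/75) = 9/26.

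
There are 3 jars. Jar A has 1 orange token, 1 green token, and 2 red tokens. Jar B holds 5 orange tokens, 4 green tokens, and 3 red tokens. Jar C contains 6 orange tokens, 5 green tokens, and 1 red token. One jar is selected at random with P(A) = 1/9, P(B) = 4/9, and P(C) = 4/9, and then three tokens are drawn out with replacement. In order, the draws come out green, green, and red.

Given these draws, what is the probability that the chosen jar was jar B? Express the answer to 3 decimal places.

For each hypothesis, P(data | H) works out to: P(data | jar A) = (1/4)(1/4)(2/4) = 0.03125; P(data | jar B) = (4/12)(4/12)(3/12) = 0.027778; P(data | jar C) = (5/12)(5/12)(1/12) = 0.014468.
Multiplying each by its prior: 1/9 · 0.03125 = 0.0034722, 4/9 · 0.027778 = 0.012346, 4/9 · 0.014468 = 0.00643; these sum to 0.022248.
Therefore the posterior P(jar B | data) = (0.012346) / (0.022248) = 0.55491.

0.555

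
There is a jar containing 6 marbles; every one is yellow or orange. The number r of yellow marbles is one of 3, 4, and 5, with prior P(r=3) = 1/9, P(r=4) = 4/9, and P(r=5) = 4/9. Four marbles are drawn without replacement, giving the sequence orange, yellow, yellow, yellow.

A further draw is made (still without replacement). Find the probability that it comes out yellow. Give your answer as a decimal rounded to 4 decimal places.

0.7467

The likelihood of the observed sequence under each hypothesis: P(data | r = 3) = (3/6)(3/5)(2/4)(1/3) = 1/20; P(data | r = 4) = (2/6)(4/5)(3/4)(2/3) = 2/15; P(data | r = 5) = (1/6)(5/5)(4/4)(3/3) = 1/6.
Weighting by the prior gives 1/9 · 1/20 = 1/180, 4/9 · 2/15 = 8/135, 4/9 · 1/6 = 2/27; with total 5/36.
Dividing through by the total gives posterior P(r = 3 | data) = 1/25, P(r = 4 | data) = 32/75, P(r = 5 | data) = 8/15.
Averaging over the posterior, P(yellow next | data) = (0)(1/25) + (1/2)(32/75) + (1)(8/15) = 56/75.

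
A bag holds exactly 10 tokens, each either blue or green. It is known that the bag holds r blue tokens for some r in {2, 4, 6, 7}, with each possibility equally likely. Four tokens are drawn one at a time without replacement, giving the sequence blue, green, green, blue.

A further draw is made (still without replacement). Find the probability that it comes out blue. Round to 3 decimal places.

For each hypothesis, P(data | H) works out to: P(data | r = 2) = (2/10)(8/9)(7/8)(1/7) = 0.022222; P(data | r = 4) = (4/10)(6/9)(5/8)(3/7) = 0.071429; P(data | r = 6) = (6/10)(4/9)(3/8)(5/7) = 0.071429; P(data | r = 7) = (7/10)(3/9)(2/8)(6/7) = 0.05.
Weighting by the prior gives 1/4 · 0.022222 = 0.0055556, 1/4 · 0.071429 = 0.017857, 1/4 · 0.071429 = 0.017857, 1/4 · 0.05 = 0.0125; with total 0.05377.
The posterior is then P(r = 2 | data) = 0.10332, P(r = 4 | data) = 0.3321, P(r = 6 | data) = 0.3321, P(r = 7 | data) = 0.23247.
The predictive probability is P(blue next | data) = (0)(0.10332) + (1/3)(0.3321) + (2/3)(0.3321) + (5/6)(0.23247) = 0.52583.

0.526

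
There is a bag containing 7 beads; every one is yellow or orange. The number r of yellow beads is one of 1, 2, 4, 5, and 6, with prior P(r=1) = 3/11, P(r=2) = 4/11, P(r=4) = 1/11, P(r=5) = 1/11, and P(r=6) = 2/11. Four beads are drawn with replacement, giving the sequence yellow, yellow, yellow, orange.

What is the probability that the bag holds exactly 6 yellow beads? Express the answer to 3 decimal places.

Compute the likelihood of the observed sequence for each case: P(data | r = 1) = (1/7)(1/7)(1/7)(6/7) = 0.002499; P(data | r = 2) = (2/7)(2/7)(2/7)(5/7) = 0.01666; P(data | r = 4) = (4/7)(4/7)(4/7)(3/7) = 0.079967; P(data | r = 5) = (5/7)(5/7)(5/7)(2/7) = 0.10412; P(data | r = 6) = (6/7)(6/7)(6/7)(1/7) = 0.089963.
Multiplying each by its prior: 3/11 · 0.002499 = 0.00068153, 4/11 · 0.01666 = 0.0060581, 1/11 · 0.079967 = 0.0072697, 1/11 · 0.10412 = 0.0094658, 2/11 · 0.089963 = 0.016357; these sum to 0.039832.
By Bayes' rule, P(r = 6 | data) = (0.016357) / (0.039832) = 0.41065.

0.411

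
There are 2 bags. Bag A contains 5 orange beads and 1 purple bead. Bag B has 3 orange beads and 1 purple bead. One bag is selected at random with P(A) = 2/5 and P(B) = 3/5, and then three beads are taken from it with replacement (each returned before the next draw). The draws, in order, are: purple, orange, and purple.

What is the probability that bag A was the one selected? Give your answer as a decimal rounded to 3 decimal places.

The likelihood of the observed sequence under each hypothesis: P(data | bag A) = (1/6)(5/6)(1/6) = 0.023148; P(data | bag B) = (1/4)(3/4)(1/4) = 0.046875.
Multiplying each by its prior: 2/5 · 0.023148 = 0.0092593, 3/5 · 0.046875 = 0.028125; these sum to 0.037384.
Hence P(bag A | data) = (0.0092593) / (0.037384) = 0.24768.

0.248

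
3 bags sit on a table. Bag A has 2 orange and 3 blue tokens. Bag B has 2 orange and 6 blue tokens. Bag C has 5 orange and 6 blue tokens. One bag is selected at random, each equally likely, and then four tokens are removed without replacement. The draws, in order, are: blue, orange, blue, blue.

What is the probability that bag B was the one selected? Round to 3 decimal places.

For each hypothesis, P(data | H) works out to: P(data | bag A) = (3/5)(2/4)(2/3)(1/2) = 0.1; P(data | bag B) = (6/8)(2/7)(5/6)(4/5) = 0.14286; P(data | bag C) = (6/11)(5/10)(5/9)(4/8) = 0.075758.
Multiplying each by its prior: 1/3 · 0.1 = 0.033333, 1/3 · 0.14286 = 0.047619, 1/3 · 0.075758 = 0.025253; summing to 0.1062.
Hence P(bag B | data) = (0.047619) / (0.1062) = 0.44837.

0.448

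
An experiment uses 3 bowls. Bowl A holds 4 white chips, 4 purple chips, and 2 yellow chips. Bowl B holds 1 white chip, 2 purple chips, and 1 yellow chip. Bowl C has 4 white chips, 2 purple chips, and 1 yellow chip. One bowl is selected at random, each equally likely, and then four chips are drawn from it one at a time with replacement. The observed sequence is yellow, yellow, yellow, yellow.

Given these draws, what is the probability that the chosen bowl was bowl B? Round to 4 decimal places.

0.6595

Under each hypothesis, the probability of the observed sequence is: P(data | bowl A) = (2/10)(2/10)(2/10)(2/10) = 0.0016; P(data | bowl B) = (1/4)(1/4)(1/4)(1/4) = 0.0039062; P(data | bowl C) = (1/7)(1/7)(1/7)(1/7) = 0.00041649.
Multiplying each by its prior: 1/3 · 0.0016 = 0.00053333, 1/3 · 0.0039062 = 0.0013021, 1/3 · 0.00041649 = 0.00013883; with total 0.0019742.
Therefore the posterior P(bowl B | data) = (0.0013021) / (0.0019742) = 0.65953.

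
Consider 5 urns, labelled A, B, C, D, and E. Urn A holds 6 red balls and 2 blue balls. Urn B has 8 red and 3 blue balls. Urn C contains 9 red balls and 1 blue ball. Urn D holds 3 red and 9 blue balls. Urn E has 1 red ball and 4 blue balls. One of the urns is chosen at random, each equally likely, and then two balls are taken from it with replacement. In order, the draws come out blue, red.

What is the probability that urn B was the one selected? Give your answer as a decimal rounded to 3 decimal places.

The likelihood of the observed sequence under each hypothesis: P(data | urn A) = (2/8)(6/8) = 0.1875; P(data | urn B) = (3/11)(8/11) = 0.19835; P(data | urn C) = (1/10)(9/10) = 0.09; P(data | urn D) = (9/12)(3/12) = 0.1875; P(data | urn E) = (4/5)(1/5) = 0.16.
The prior-weighted likelihoods are 1/5 · 0.1875 = 0.0375, 1/5 · 0.19835 = 0.039669, 1/5 · 0.09 = 0.018, 1/5 · 0.1875 = 0.0375, 1/5 · 0.16 = 0.032; these sum to 0.16467.
Hence P(urn B | data) = (0.039669) / (0.16467) = 0.2409.

0.241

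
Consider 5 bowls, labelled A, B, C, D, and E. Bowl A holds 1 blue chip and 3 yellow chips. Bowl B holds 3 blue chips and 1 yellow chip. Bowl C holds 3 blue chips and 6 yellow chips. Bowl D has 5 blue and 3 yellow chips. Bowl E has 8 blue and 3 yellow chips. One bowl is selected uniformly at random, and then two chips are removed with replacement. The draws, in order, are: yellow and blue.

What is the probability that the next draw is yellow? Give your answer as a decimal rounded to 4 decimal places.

0.4637

Compute the likelihood of the observed sequence for each case: P(data | bowl A) = (3/4)(1/4) = 0.1875; P(data | bowl B) = (1/4)(3/4) = 0.1875; P(data | bowl C) = (6/9)(3/9) = 0.22222; P(data | bowl D) = (3/8)(5/8) = 0.23438; P(data | bowl E) = (3/11)(8/11) = 0.19835.
The prior-weighted likelihoods are 1/5 · 0.1875 = 0.0375, 1/5 · 0.1875 = 0.0375, 1/5 · 0.22222 = 0.044444, 1/5 · 0.23438 = 0.046875, 1/5 · 0.19835 = 0.039669; these sum to 0.20599.
Normalising, the posterior is P(bowl A | data) = 0.18205, P(bowl B | data) = 0.18205, P(bowl C | data) = 0.21576, P(bowl D | data) = 0.22756, P(bowl E | data) = 0.19258.
So P(yellow next | data) = Σ P(yellow next | H) P(H | data) = (3/4)(0.18205) + (1/4)(0.18205) + (2/3)(0.21576) + (3/8)(0.22756) + (3/11)(0.19258) = 0.46375.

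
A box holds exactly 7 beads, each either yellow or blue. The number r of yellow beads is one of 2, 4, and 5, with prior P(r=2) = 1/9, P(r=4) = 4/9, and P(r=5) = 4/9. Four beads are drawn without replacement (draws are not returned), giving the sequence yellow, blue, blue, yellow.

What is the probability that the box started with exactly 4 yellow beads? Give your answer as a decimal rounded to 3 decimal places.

Compute the likelihood of the observed sequence for each case: P(data | r = 2) = (2/7)(5/6)(4/5)(1/4) = 1/21; P(data | r = 4) = (4/7)(3/6)(2/5)(3/4) = 3/35; P(data | r = 5) = (5/7)(2/6)(1/5)(4/4) = 1/21.
The prior-weighted likelihoods are 1/9 · 1/21 = 1/189, 4/9 · 3/35 = 4/105, 4/9 · 1/21 = 4/189; summing to 61/945.
Therefore the posterior P(r = 4 | data) = (4/105) / (61/945) = 36/61.

0.590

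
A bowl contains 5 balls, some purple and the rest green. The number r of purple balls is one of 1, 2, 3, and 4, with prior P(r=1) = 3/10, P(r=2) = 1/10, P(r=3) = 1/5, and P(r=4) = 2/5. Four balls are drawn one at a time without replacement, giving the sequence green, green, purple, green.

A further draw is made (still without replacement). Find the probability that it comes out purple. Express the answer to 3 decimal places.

For each hypothesis, P(data | H) works out to: P(data | r = 1) = (4/5)(3/4)(1/3)(2/2) = 1/5; P(data | r = 2) = (3/5)(2/4)(2/3)(1/2) = 1/10; P(data | r = 3) = (2/5)(1/4)(3/3)(0/2) = 0; P(data | r = 4) = (1/5)(0/4) = 0.
The prior-weighted likelihoods are 3/10 · 1/5 = 3/50, 1/10 · 1/10 = 1/100, 1/5 · 0 = 0, 2/5 · 0 = 0; these sum to 7/100.
Dividing through by the total gives posterior P(r = 1 | data) = 6/7, P(r = 2 | data) = 1/7, P(r = 3 | data) = 0, P(r = 4 | data) = 0.
So P(purple next | data) = Σ P(purple next | H) P(H | data) = (0)(6/7) + (1)(1/7) = 1/7.

0.143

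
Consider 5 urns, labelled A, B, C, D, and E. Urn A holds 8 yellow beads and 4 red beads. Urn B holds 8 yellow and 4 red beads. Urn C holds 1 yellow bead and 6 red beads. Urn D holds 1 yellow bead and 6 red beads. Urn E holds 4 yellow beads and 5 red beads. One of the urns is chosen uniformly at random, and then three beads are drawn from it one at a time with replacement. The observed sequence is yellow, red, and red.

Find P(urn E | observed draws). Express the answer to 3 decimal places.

0.277

Compute the likelihood of the observed sequence for each case: P(data | urn A) = (8/12)(4/12)(4/12) = 0.074074; P(data | urn B) = (8/12)(4/12)(4/12) = 0.074074; P(data | urn C) = (1/7)(6/7)(6/7) = 0.10496; P(data | urn D) = (1/7)(6/7)(6/7) = 0.10496; P(data | urn E) = (4/9)(5/9)(5/9) = 0.13717.
The prior-weighted likelihoods are 1/5 · 0.074074 = 0.014815, 1/5 · 0.074074 = 0.014815, 1/5 · 0.10496 = 0.020991, 1/5 · 0.10496 = 0.020991, 1/5 · 0.13717 = 0.027435; with total 0.099047.
Hence P(urn E | data) = (0.027435) / (0.099047) = 0.27699.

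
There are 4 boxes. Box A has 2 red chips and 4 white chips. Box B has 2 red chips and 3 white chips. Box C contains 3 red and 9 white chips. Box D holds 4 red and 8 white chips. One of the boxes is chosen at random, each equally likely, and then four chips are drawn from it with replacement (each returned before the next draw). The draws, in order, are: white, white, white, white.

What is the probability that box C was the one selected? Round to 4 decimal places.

0.3762

For each hypothesis, P(data | H) works out to: P(data | box A) = (4/6)(4/6)(4/6)(4/6) = 0.19753; P(data | box B) = (3/5)(3/5)(3/5)(3/5) = 0.1296; P(data | box C) = (9/12)(9/12)(9/12)(9/12) = 0.31641; P(data | box D) = (8/12)(8/12)(8/12)(8/12) = 0.19753.
Weighting by the prior gives 1/4 · 0.19753 = 0.049383, 1/4 · 0.1296 = 0.0324, 1/4 · 0.31641 = 0.079102, 1/4 · 0.19753 = 0.049383; with total 0.21027.
Therefore the posterior P(box C | data) = (0.079102) / (0.21027) = 0.3762.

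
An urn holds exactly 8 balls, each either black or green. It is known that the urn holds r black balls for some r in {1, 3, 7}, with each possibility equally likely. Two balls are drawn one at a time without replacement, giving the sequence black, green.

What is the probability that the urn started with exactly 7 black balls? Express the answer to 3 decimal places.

0.241

For each hypothesis, P(data | H) works out to: P(data | r = 1) = (1/8)(7/7) = 1/8; P(data | r = 3) = (3/8)(5/7) = 15/56; P(data | r = 7) = (7/8)(1/7) = 1/8.
Multiplying each by its prior: 1/3 · 1/8 = 1/24, 1/3 · 15/56 = 5/56, 1/3 · 1/8 = 1/24; these sum to 29/168.
By Bayes' rule, P(r = 7 | data) = (1/24) / (29/168) = 7/29.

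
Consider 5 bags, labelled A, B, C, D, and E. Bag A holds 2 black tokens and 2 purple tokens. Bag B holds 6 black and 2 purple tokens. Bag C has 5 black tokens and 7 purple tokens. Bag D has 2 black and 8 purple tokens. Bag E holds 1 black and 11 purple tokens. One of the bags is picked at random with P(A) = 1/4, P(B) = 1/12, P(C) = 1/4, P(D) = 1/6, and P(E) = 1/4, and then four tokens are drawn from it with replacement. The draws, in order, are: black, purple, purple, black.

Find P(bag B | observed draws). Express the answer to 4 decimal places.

0.0750

For each hypothesis, P(data | H) works out to: P(data | bag A) = (2/4)(2/4)(2/4)(2/4) = 0.0625; P(data | bag B) = (6/8)(2/8)(2/8)(6/8) = 0.035156; P(data | bag C) = (5/12)(7/12)(7/12)(5/12) = 0.059076; P(data | bag D) = (2/10)(8/10)(8/10)(2/10) = 0.0256; P(data | bag E) = (1/12)(11/12)(11/12)(1/12) = 0.0058353.
Weighting by the prior gives 1/4 · 0.0625 = 0.015625, 1/12 · 0.035156 = 0.0029297, 1/4 · 0.059076 = 0.014769, 1/6 · 0.0256 = 0.0042667, 1/4 · 0.0058353 = 0.0014588; these sum to 0.039049.
Hence P(bag B | data) = (0.0029297) / (0.039049) = 0.075026.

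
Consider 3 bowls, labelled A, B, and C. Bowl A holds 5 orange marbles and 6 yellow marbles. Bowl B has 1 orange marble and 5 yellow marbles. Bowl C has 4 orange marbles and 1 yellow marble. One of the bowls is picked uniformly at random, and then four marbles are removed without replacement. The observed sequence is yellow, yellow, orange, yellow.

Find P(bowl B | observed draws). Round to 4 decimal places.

0.6875

For each hypothesis, P(data | H) works out to: P(data | bowl A) = (6/11)(5/10)(5/9)(4/8) = 5/66; P(data | bowl B) = (5/6)(4/5)(1/4)(3/3) = 1/6; P(data | bowl C) = (1/5)(0/4) = 0.
The prior-weighted likelihoods are 1/3 · 5/66 = 5/198, 1/3 · 1/6 = 1/18, 1/3 · 0 = 0; summing to 8/99.
So P(bowl B | data) = (1/18) / (8/99) = 11/16.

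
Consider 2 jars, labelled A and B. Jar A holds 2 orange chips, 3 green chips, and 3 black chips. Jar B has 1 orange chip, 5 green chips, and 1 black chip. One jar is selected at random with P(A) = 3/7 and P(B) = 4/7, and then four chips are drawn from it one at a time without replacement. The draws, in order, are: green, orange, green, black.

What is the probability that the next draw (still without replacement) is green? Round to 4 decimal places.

0.6978

Under each hypothesis, the probability of the observed sequence is: P(data | jar A) = (3/8)(2/7)(2/6)(3/5) = 0.021429; P(data | jar B) = (5/7)(1/6)(4/5)(1/4) = 0.02381.
Multiplying each by its prior: 3/7 · 0.021429 = 0.0091837, 4/7 · 0.02381 = 0.013605; with total 0.022789.
Dividing through by the total gives posterior P(jar A | data) = 0.40299, P(jar B | data) = 0.59701.
Averaging over the posterior, P(green next | data) = (1/4)(0.40299) + (1)(0.59701) = 0.69776.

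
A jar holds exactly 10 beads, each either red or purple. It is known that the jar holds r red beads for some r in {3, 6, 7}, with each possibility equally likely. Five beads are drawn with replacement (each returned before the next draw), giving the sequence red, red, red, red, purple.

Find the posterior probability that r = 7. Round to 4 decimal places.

0.5560

Compute the likelihood of the observed sequence for each case: P(data | r = 3) = (3/10)(3/10)(3/10)(3/10)(7/10) = 0.00567; P(data | r = 6) = (6/10)(6/10)(6/10)(6/10)(4/10) = 0.05184; P(data | r = 7) = (7/10)(7/10)(7/10)(7/10)(3/10) = 0.07203.
The prior-weighted likelihoods are 1/3 · 0.00567 = 0.00189, 1/3 · 0.05184 = 0.01728, 1/3 · 0.07203 = 0.02401; these sum to 0.04318.
By Bayes' rule, P(r = 7 | data) = (0.02401) / (0.04318) = 0.55604.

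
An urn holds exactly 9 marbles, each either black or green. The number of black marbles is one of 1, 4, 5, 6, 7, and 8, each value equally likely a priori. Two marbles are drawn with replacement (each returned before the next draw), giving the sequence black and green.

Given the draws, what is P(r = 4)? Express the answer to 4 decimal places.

0.2273

Compute the likelihood of the observed sequence for each case: P(data | r = 1) = (1/9)(8/9) = 8/81; P(data | r = 4) = (4/9)(5/9) = 20/81; P(data | r = 5) = (5/9)(4/9) = 20/81; P(data | r = 6) = (6/9)(3/9) = 2/9; P(data | r = 7) = (7/9)(2/9) = 14/81; P(data | r = 8) = (8/9)(1/9) = 8/81.
Weighting by the prior gives 1/6 · 8/81 = 4/243, 1/6 · 20/81 = 10/243, 1/6 · 20/81 = 10/243, 1/6 · 2/9 = 1/27, 1/6 · 14/81 = 7/243, 1/6 · 8/81 = 4/243; summing to 44/243.
Hence P(r = 4 | data) = (10/243) / (44/243) = 5/22.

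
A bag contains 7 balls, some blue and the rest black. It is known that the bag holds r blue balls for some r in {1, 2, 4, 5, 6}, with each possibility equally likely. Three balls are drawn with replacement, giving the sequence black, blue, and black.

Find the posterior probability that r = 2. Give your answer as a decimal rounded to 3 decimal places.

0.338

Under each hypothesis, the probability of the observed sequence is: P(data | r = 1) = (6/7)(1/7)(6/7) = 0.10496; P(data | r = 2) = (5/7)(2/7)(5/7) = 0.14577; P(data | r = 4) = (3/7)(4/7)(3/7) = 0.10496; P(data | r = 5) = (2/7)(5/7)(2/7) = 0.058309; P(data | r = 6) = (1/7)(6/7)(1/7) = 0.017493.
Weighting by the prior gives 1/5 · 0.10496 = 0.020991, 1/5 · 0.14577 = 0.029155, 1/5 · 0.10496 = 0.020991, 1/5 · 0.058309 = 0.011662, 1/5 · 0.017493 = 0.0034985; these sum to 0.086297.
Therefore the posterior P(r = 2 | data) = (0.029155) / (0.086297) = 0.33784.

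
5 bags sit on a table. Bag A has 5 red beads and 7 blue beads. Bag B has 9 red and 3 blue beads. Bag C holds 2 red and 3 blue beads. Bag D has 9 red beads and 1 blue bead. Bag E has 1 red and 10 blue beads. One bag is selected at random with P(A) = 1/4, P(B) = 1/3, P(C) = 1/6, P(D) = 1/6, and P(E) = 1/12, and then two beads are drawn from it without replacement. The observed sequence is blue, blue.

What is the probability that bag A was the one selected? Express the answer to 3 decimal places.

For each hypothesis, P(data | H) works out to: P(data | bag A) = (7/12)(6/11) = 0.31818; P(data | bag B) = (3/12)(2/11) = 0.045455; P(data | bag C) = (3/5)(2/4) = 0.3; P(data | bag D) = (1/10)(0/9) = 0; P(data | bag E) = (10/11)(9/10) = 0.81818.
The prior-weighted likelihoods are 1/4 · 0.31818 = 0.079545, 1/3 · 0.045455 = 0.015152, 1/6 · 0.3 = 0.05, 1/6 · 0 = 0, 1/12 · 0.81818 = 0.068182; with total 0.21288.
Hence P(bag A | data) = (0.079545) / (0.21288) = 0.37367.

0.374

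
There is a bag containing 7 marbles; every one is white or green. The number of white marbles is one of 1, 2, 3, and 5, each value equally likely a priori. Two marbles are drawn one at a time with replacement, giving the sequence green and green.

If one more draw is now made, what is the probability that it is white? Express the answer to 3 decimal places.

0.272

For each hypothesis, P(data | H) works out to: P(data | r = 1) = (6/7)(6/7) = 36/49; P(data | r = 2) = (5/7)(5/7) = 25/49; P(data | r = 3) = (4/7)(4/7) = 16/49; P(data | r = 5) = (2/7)(2/7) = 4/49.
Weighting by the prior gives 1/4 · 36/49 = 9/49, 1/4 · 25/49 = 25/196, 1/4 · 16/49 = 4/49, 1/4 · 4/49 = 1/49; summing to 81/196.
Dividing through by the total gives posterior P(r = 1 | data) = 4/9, P(r = 2 | data) = 25/81, P(r = 3 | data) = 16/81, P(r = 5 | data) = 4/81.
Averaging over the posterior, P(white next | data) = (1/7)(4/9) + (2/7)(25/81) + (3/7)(16/81) + (5/7)(4/81) = 22/81.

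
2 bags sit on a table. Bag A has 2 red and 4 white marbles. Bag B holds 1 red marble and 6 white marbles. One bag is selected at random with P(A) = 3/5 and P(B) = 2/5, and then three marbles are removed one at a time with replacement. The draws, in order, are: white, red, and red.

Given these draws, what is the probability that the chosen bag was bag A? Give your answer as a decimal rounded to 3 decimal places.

0.864

The likelihood of the observed sequence under each hypothesis: P(data | bag A) = (4/6)(2/6)(2/6) = 0.074074; P(data | bag B) = (6/7)(1/7)(1/7) = 0.017493.
Weighting by the prior gives 3/5 · 0.074074 = 0.044444, 2/5 · 0.017493 = 0.0069971; with total 0.051442.
By Bayes' rule, P(bag A | data) = (0.044444) / (0.051442) = 0.86398.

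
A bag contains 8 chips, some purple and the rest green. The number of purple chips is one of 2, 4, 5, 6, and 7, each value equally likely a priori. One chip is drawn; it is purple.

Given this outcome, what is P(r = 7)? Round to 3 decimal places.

0.292

Under each hypothesis, the probability of this draw is: P(data | r = 2) = (2/8) = 1/4; P(data | r = 4) = (4/8) = 1/2; P(data | r = 5) = (5/8) = 5/8; P(data | r = 6) = (6/8) = 3/4; P(data | r = 7) = (7/8) = 7/8.
The prior-weighted likelihoods are 1/5 · 1/4 = 1/20, 1/5 · 1/2 = 1/10, 1/5 · 5/8 = 1/8, 1/5 · 3/4 = 3/20, 1/5 · 7/8 = 7/40; summing to 3/5.
Hence P(r = 7 | data) = (7/40) / (3/5) = 7/24.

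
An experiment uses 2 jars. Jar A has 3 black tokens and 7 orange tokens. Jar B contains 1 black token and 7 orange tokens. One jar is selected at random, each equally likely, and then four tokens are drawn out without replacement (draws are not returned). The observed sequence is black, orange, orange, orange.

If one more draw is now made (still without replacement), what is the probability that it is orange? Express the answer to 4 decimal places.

0.8333

For each hypothesis, P(data | H) works out to: P(data | jar A) = (3/10)(7/9)(6/8)(5/7) = 1/8; P(data | jar B) = (1/8)(7/7)(6/6)(5/5) = 1/8.
Multiplying each by its prior: 1/2 · 1/8 = 1/16, 1/2 · 1/8 = 1/16; summing to 1/8.
The posterior is then P(jar A | data) = 1/2, P(jar B | data) = 1/2.
Averaging over the posterior, P(orange next | data) = (2/3)(1/2) + (1)(1/2) = 5/6.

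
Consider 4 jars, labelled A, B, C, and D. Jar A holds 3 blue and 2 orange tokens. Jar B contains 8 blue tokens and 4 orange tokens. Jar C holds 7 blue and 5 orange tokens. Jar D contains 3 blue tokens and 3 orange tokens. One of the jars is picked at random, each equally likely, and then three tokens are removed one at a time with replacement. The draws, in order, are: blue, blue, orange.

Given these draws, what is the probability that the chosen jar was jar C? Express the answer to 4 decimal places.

0.2537

Under each hypothesis, the probability of the observed sequence is: P(data | jar A) = (3/5)(3/5)(2/5) = 0.144; P(data | jar B) = (8/12)(8/12)(4/12) = 0.14815; P(data | jar C) = (7/12)(7/12)(5/12) = 0.14178; P(data | jar D) = (3/6)(3/6)(3/6) = 0.125.
The prior-weighted likelihoods are 1/4 · 0.144 = 0.036, 1/4 · 0.14815 = 0.037037, 1/4 · 0.14178 = 0.035446, 1/4 · 0.125 = 0.03125; these sum to 0.13973.
By Bayes' rule, P(jar C | data) = (0.035446) / (0.13973) = 0.25367.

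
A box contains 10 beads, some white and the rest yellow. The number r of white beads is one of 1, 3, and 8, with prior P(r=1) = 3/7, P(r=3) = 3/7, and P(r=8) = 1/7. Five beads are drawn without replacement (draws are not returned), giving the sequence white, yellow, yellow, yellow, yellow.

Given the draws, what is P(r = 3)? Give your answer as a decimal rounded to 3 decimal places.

Compute the likelihood of the observed sequence for each case: P(data | r = 1) = (1/10)(9/9)(8/8)(7/7)(6/6) = 1/10; P(data | r = 3) = (3/10)(7/9)(6/8)(5/7)(4/6) = 1/12; P(data | r = 8) = (8/10)(2/9)(1/8)(0/7) = 0.
The prior-weighted likelihoods are 3/7 · 1/10 = 3/70, 3/7 · 1/12 = 1/28, 1/7 · 0 = 0; these sum to 11/140.
So P(r = 3 | data) = (1/28) / (11/140) = 5/11.

0.455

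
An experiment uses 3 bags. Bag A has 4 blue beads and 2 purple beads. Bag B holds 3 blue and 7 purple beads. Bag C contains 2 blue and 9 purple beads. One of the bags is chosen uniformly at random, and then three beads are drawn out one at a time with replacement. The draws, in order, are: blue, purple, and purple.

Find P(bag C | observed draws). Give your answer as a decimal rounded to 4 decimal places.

Under each hypothesis, the probability of the observed sequence is: P(data | bag A) = (4/6)(2/6)(2/6) = 0.074074; P(data | bag B) = (3/10)(7/10)(7/10) = 0.147; P(data | bag C) = (2/11)(9/11)(9/11) = 0.12171.
The prior-weighted likelihoods are 1/3 · 0.074074 = 0.024691, 1/3 · 0.147 = 0.049, 1/3 · 0.12171 = 0.040571; these sum to 0.11426.
So P(bag C | data) = (0.040571) / (0.11426) = 0.35507.

0.3551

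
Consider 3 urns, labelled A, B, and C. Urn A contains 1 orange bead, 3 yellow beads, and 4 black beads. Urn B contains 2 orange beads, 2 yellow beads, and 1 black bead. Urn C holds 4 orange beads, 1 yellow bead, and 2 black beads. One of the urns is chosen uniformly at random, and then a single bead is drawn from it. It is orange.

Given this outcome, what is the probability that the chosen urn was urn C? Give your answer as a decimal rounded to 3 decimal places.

The likelihood of this draw under each hypothesis: P(data | urn A) = (1/8) = 1/8; P(data | urn B) = (2/5) = 2/5; P(data | urn C) = (4/7) = 4/7.
Multiplying each by its prior: 1/3 · 1/8 = 1/24, 1/3 · 2/5 = 2/15, 1/3 · 4/7 = 4/21; these sum to 307/840.
So P(urn C | data) = (4/21) / (307/840) = 160/307.

0.521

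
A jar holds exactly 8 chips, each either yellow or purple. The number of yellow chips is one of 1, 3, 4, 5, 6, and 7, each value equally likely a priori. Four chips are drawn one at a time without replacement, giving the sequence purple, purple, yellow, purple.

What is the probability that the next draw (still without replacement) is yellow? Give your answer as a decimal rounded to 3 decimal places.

0.372

For each hypothesis, P(data | H) works out to: P(data | r = 1) = (7/8)(6/7)(1/6)(5/5) = 1/8; P(data | r = 3) = (5/8)(4/7)(3/6)(3/5) = 3/28; P(data | r = 4) = (4/8)(3/7)(4/6)(2/5) = 2/35; P(data | r = 5) = (3/8)(2/7)(5/6)(1/5) = 1/56; P(data | r = 6) = (2/8)(1/7)(6/6)(0/5) = 0; P(data | r = 7) = (1/8)(0/7) = 0.
Multiplying each by its prior: 1/6 · 1/8 = 1/48, 1/6 · 3/28 = 1/56, 1/6 · 2/35 = 1/105, 1/6 · 1/56 = 1/336, 1/6 · 0 = 0, 1/6 · 0 = 0; summing to 43/840.
The posterior is then P(r = 1 | data) = 35/86, P(r = 3 | data) = 15/43, P(r = 4 | data) = 8/43, P(r = 5 | data) = 5/86, P(r = 6 | data) = 0, P(r = 7 | data) = 0.
Averaging over the posterior, P(yellow next | data) = (0)(35/86) + (1/2)(15/43) + (3/4)(8/43) + (1)(5/86) = 16/43.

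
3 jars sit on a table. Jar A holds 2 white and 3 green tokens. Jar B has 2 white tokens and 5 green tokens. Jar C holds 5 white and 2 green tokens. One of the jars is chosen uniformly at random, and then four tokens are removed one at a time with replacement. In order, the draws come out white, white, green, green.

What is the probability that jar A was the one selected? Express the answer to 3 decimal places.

0.409

Under each hypothesis, the probability of the observed sequence is: P(data | jar A) = (2/5)(2/5)(3/5)(3/5) = 0.0576; P(data | jar B) = (2/7)(2/7)(5/7)(5/7) = 0.041649; P(data | jar C) = (5/7)(5/7)(2/7)(2/7) = 0.041649.
Multiplying each by its prior: 1/3 · 0.0576 = 0.0192, 1/3 · 0.041649 = 0.013883, 1/3 · 0.041649 = 0.013883; with total 0.046966.
Hence P(jar A | data) = (0.0192) / (0.046966) = 0.4088.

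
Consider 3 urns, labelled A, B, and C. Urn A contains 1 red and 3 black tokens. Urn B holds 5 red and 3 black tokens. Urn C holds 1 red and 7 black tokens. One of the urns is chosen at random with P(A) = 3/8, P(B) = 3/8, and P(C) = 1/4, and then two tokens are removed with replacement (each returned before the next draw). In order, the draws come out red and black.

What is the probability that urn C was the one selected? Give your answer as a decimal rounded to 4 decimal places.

The likelihood of the observed sequence under each hypothesis: P(data | urn A) = (1/4)(3/4) = 3/16; P(data | urn B) = (5/8)(3/8) = 15/64; P(data | urn C) = (1/8)(7/8) = 7/64.
Weighting by the prior gives 3/8 · 3/16 = 9/128, 3/8 · 15/64 = 45/512, 1/4 · 7/64 = 7/256; these sum to 95/512.
Hence P(urn C | data) = (7/256) / (95/512) = 14/95.

0.1474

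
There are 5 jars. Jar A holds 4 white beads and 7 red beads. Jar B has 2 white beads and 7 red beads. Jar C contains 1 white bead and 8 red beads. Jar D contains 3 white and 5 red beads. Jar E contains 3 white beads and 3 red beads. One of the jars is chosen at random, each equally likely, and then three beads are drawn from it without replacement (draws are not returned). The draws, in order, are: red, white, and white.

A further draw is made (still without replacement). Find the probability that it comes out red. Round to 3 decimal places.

For each hypothesis, P(data | H) works out to: P(data | jar A) = (7/11)(4/10)(3/9) = 0.084848; P(data | jar B) = (7/9)(2/8)(1/7) = 0.027778; P(data | jar C) = (8/9)(1/8)(0/7) = 0; P(data | jar D) = (5/8)(3/7)(2/6) = 0.089286; P(data | jar E) = (3/6)(3/5)(2/4) = 0.15.
Weighting by the prior gives 1/5 · 0.084848 = 0.01697, 1/5 · 0.027778 = 0.0055556, 1/5 · 0 = 0, 1/5 · 0.089286 = 0.017857, 1/5 · 0.15 = 0.03; these sum to 0.070382.
The posterior is then P(jar A | data) = 0.24111, P(jar B | data) = 0.078934, P(jar C | data) = 0, P(jar D | data) = 0.25372, P(jar E | data) = 0.42624.
Averaging over the posterior, P(red next | data) = (3/4)(0.24111) + (1)(0.078934) + (4/5)(0.25372) + (2/3)(0.42624) = 0.7469.

0.747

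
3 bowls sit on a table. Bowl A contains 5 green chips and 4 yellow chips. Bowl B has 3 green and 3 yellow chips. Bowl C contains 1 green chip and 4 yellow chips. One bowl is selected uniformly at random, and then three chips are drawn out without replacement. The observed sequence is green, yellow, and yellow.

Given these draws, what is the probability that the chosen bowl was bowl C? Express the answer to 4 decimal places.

Compute the likelihood of the observed sequence for each case: P(data | bowl A) = (5/9)(4/8)(3/7) = 0.11905; P(data | bowl B) = (3/6)(3/5)(2/4) = 0.15; P(data | bowl C) = (1/5)(4/4)(3/3) = 0.2.
Multiplying each by its prior: 1/3 · 0.11905 = 0.039683, 1/3 · 0.15 = 0.05, 1/3 · 0.2 = 0.066667; these sum to 0.15635.
So P(bowl C | data) = (0.066667) / (0.15635) = 0.4264.

0.4264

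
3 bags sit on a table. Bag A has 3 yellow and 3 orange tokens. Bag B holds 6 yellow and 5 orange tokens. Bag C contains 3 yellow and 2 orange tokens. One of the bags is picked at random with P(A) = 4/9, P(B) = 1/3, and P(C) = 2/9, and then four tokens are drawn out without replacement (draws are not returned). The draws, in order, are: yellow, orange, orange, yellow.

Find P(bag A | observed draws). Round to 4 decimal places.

0.4835

Under each hypothesis, the probability of the observed sequence is: P(data | bag A) = (3/6)(3/5)(2/4)(2/3) = 1/10; P(data | bag B) = (6/11)(5/10)(4/9)(5/8) = 5/66; P(data | bag C) = (3/5)(2/4)(1/3)(2/2) = 1/10.
Multiplying each by its prior: 4/9 · 1/10 = 2/45, 1/3 · 5/66 = 5/198, 2/9 · 1/10 = 1/45; these sum to 91/990.
So P(bag A | data) = (2/45) / (91/990) = 44/91.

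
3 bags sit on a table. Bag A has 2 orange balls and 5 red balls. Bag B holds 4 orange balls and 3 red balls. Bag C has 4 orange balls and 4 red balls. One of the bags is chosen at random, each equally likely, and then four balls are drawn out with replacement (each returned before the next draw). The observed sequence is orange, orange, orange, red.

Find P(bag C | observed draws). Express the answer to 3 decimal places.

0.393

Compute the likelihood of the observed sequence for each case: P(data | bag A) = (2/7)(2/7)(2/7)(5/7) = 0.01666; P(data | bag B) = (4/7)(4/7)(4/7)(3/7) = 0.079967; P(data | bag C) = (4/8)(4/8)(4/8)(4/8) = 0.0625.
Multiplying each by its prior: 1/3 · 0.01666 = 0.0055532, 1/3 · 0.079967 = 0.026656, 1/3 · 0.0625 = 0.020833; these sum to 0.053042.
By Bayes' rule, P(bag C | data) = (0.020833) / (0.053042) = 0.39277.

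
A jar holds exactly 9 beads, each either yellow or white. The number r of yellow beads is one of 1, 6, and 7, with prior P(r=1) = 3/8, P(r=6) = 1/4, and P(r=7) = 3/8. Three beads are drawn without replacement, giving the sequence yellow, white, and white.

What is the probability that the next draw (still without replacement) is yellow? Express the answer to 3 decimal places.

Compute the likelihood of the observed sequence for each case: P(data | r = 1) = (1/9)(8/8)(7/7) = 1/9; P(data | r = 6) = (6/9)(3/8)(2/7) = 1/14; P(data | r = 7) = (7/9)(2/8)(1/7) = 1/36.
The prior-weighted likelihoods are 3/8 · 1/9 = 1/24, 1/4 · 1/14 = 1/56, 3/8 · 1/36 = 1/96; with total 47/672.
The posterior is then P(r = 1 | data) = 28/47, P(r = 6 | data) = 12/47, P(r = 7 | data) = 7/47.
The predictive probability is P(yellow next | data) = (0)(28/47) + (5/6)(12/47) + (1)(7/47) = 17/47.

0.362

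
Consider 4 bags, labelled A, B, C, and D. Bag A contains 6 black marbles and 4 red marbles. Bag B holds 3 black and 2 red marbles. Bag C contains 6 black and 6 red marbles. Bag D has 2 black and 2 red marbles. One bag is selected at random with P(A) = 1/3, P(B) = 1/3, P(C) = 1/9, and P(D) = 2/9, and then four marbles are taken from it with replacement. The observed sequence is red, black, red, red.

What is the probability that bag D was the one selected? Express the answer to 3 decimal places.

Compute the likelihood of the observed sequence for each case: P(data | bag A) = (4/10)(6/10)(4/10)(4/10) = 0.0384; P(data | bag B) = (2/5)(3/5)(2/5)(2/5) = 0.0384; P(data | bag C) = (6/12)(6/12)(6/12)(6/12) = 0.0625; P(data | bag D) = (2/4)(2/4)(2/4)(2/4) = 0.0625.
The prior-weighted likelihoods are 1/3 · 0.0384 = 0.0128, 1/3 · 0.0384 = 0.0128, 1/9 · 0.0625 = 0.0069444, 2/9 · 0.0625 = 0.013889; these sum to 0.046433.
By Bayes' rule, P(bag D | data) = (0.013889) / (0.046433) = 0.29911.

0.299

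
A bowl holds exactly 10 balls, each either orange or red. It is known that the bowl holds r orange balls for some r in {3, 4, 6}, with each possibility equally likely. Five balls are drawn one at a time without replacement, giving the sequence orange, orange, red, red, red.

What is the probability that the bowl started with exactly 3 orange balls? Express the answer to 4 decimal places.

Compute the likelihood of the observed sequence for each case: P(data | r = 3) = (3/10)(2/9)(7/8)(6/7)(5/6) = 1/24; P(data | r = 4) = (4/10)(3/9)(6/8)(5/7)(4/6) = 1/21; P(data | r = 6) = (6/10)(5/9)(4/8)(3/7)(2/6) = 1/42.
The prior-weighted likelihoods are 1/3 · 1/24 = 1/72, 1/3 · 1/21 = 1/63, 1/3 · 1/42 = 1/126; with total 19/504.
So P(r = 3 | data) = (1/72) / (19/504) = 7/19.

0.3684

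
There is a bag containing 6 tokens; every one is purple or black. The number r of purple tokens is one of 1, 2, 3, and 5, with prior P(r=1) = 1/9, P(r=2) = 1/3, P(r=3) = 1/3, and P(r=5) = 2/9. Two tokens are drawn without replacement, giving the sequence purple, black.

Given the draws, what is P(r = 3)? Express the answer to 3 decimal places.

Compute the likelihood of the observed sequence for each case: P(data | r = 1) = (1/6)(5/5) = 1/6; P(data | r = 2) = (2/6)(4/5) = 4/15; P(data | r = 3) = (3/6)(3/5) = 3/10; P(data | r = 5) = (5/6)(1/5) = 1/6.
Multiplying each by its prior: 1/9 · 1/6 = 1/54, 1/3 · 4/15 = 4/45, 1/3 · 3/10 = 1/10, 2/9 · 1/6 = 1/27; with total 11/45.
By Bayes' rule, P(r = 3 | data) = (1/10) / (11/45) = 9/22.

0.409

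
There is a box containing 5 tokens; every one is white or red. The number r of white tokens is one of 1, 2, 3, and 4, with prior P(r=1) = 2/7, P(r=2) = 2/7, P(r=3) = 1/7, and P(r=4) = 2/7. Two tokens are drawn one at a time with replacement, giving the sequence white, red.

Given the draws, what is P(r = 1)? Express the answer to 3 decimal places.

The likelihood of the observed sequence under each hypothesis: P(data | r = 1) = (1/5)(4/5) = 4/25; P(data | r = 2) = (2/5)(3/5) = 6/25; P(data | r = 3) = (3/5)(2/5) = 6/25; P(data | r = 4) = (4/5)(1/5) = 4/25.
The prior-weighted likelihoods are 2/7 · 4/25 = 8/175, 2/7 · 6/25 = 12/175, 1/7 · 6/25 = 6/175, 2/7 · 4/25 = 8/175; these sum to 34/175.
So P(r = 1 | data) = (8/175) / (34/175) = 4/17.

0.235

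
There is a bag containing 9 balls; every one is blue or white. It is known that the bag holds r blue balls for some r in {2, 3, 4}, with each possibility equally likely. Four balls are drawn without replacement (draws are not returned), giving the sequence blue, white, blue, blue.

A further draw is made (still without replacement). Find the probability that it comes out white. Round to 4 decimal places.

For each hypothesis, P(data | H) works out to: P(data | r = 2) = (2/9)(7/8)(1/7)(0/6) = 0; P(data | r = 3) = (3/9)(6/8)(2/7)(1/6) = 1/84; P(data | r = 4) = (4/9)(5/8)(3/7)(2/6) = 5/126.
Multiplying each by its prior: 1/3 · 0 = 0, 1/3 · 1/84 = 1/252, 1/3 · 5/126 = 5/378; summing to 13/756.
Dividing through by the total gives posterior P(r = 2 | data) = 0, P(r = 3 | data) = 3/13, P(r = 4 | data) = 10/13.
The predictive probability is P(white next | data) = (1)(3/13) + (4/5)(10/13) = 11/13.

0.8462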